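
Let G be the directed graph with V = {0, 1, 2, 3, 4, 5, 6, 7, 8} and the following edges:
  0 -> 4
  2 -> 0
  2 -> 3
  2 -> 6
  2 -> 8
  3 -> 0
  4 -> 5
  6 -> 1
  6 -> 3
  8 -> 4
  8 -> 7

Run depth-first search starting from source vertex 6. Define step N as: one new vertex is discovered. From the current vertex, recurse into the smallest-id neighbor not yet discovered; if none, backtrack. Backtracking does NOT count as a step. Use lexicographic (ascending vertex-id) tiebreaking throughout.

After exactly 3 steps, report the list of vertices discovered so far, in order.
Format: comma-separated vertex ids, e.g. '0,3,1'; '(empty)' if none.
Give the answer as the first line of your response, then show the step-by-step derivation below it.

6,1,3

step 1: discover 6; path=6; order=6
step 2: discover 1; path=6>1; order=6,1
step 3: discover 3; path=6>3; order=6,1,3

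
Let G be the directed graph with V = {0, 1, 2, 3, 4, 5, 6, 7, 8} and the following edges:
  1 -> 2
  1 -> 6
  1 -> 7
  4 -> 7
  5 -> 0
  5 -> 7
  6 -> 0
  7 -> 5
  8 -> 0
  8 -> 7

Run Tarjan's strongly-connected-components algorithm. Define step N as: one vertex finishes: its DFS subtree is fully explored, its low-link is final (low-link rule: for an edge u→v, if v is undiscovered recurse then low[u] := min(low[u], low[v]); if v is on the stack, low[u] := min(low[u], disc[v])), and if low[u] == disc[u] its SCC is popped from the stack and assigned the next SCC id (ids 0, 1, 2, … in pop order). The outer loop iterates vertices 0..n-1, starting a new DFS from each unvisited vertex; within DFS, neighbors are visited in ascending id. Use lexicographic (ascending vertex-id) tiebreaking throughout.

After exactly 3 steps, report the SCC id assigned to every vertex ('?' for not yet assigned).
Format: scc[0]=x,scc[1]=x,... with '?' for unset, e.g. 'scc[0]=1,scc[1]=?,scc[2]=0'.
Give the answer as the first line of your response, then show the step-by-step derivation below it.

scc[0]=0,scc[1]=?,scc[2]=1,scc[3]=?,scc[4]=?,scc[5]=?,scc[6]=2,scc[7]=?,scc[8]=?

step 1: low=(low[0]=0,low[1]=?,low[2]=?,low[3]=?,low[4]=?,low[5]=?,low[6]=?,low[7]=?,low[8]=?); scc=(scc[0]=0,scc[1]=?,scc[2]=?,scc[3]=?,scc[4]=?,scc[5]=?,scc[6]=?,scc[7]=?,scc[8]=?)
step 2: low=(low[0]=0,low[1]=1,low[2]=2,low[3]=?,low[4]=?,low[5]=?,low[6]=?,low[7]=?,low[8]=?); scc=(scc[0]=0,scc[1]=?,scc[2]=1,scc[3]=?,scc[4]=?,scc[5]=?,scc[6]=?,scc[7]=?,scc[8]=?)
step 3: low=(low[0]=0,low[1]=1,low[2]=2,low[3]=?,low[4]=?,low[5]=?,low[6]=3,low[7]=?,low[8]=?); scc=(scc[0]=0,scc[1]=?,scc[2]=1,scc[3]=?,scc[4]=?,scc[5]=?,scc[6]=2,scc[7]=?,scc[8]=?)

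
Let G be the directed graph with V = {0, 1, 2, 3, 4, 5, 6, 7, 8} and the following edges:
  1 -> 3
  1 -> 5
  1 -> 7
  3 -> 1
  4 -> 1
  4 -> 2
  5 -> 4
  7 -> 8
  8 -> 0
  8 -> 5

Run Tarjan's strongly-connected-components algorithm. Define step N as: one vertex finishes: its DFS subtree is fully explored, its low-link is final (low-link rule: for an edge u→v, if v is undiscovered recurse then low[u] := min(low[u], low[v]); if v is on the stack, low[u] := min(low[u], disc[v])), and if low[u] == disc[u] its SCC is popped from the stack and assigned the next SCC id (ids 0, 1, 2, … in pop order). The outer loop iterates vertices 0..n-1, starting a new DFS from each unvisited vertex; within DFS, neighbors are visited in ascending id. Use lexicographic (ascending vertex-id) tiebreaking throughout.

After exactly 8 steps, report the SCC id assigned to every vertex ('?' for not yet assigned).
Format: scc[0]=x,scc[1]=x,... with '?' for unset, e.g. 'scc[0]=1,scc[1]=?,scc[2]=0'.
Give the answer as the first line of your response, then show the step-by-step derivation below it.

scc[0]=0,scc[1]=2,scc[2]=1,scc[3]=2,scc[4]=2,scc[5]=2,scc[6]=?,scc[7]=2,scc[8]=2

step 1: low=(low[0]=0,low[1]=?,low[2]=?,low[3]=?,low[4]=?,low[5]=?,low[6]=?,low[7]=?,low[8]=?); scc=(scc[0]=0,scc[1]=?,scc[2]=?,scc[3]=?,scc[4]=?,scc[5]=?,scc[6]=?,scc[7]=?,scc[8]=?)
step 2: low=(low[0]=0,low[1]=1,low[2]=?,low[3]=1,low[4]=?,low[5]=?,low[6]=?,low[7]=?,low[8]=?); scc=(scc[0]=0,scc[1]=?,scc[2]=?,scc[3]=?,scc[4]=?,scc[5]=?,scc[6]=?,scc[7]=?,scc[8]=?)
step 3: low=(low[0]=0,low[1]=1,low[2]=5,low[3]=1,low[4]=1,low[5]=3,low[6]=?,low[7]=?,low[8]=?); scc=(scc[0]=0,scc[1]=?,scc[2]=1,scc[3]=?,scc[4]=?,scc[5]=?,scc[6]=?,scc[7]=?,scc[8]=?)
step 4: low=(low[0]=0,low[1]=1,low[2]=5,low[3]=1,low[4]=1,low[5]=3,low[6]=?,low[7]=?,low[8]=?); scc=(scc[0]=0,scc[1]=?,scc[2]=1,scc[3]=?,scc[4]=?,scc[5]=?,scc[6]=?,scc[7]=?,scc[8]=?)
step 5: low=(low[0]=0,low[1]=1,low[2]=5,low[3]=1,low[4]=1,low[5]=1,low[6]=?,low[7]=?,low[8]=?); scc=(scc[0]=0,scc[1]=?,scc[2]=1,scc[3]=?,scc[4]=?,scc[5]=?,scc[6]=?,scc[7]=?,scc[8]=?)
step 6: low=(low[0]=0,low[1]=1,low[2]=5,low[3]=1,low[4]=1,low[5]=1,low[6]=?,low[7]=6,low[8]=3); scc=(scc[0]=0,scc[1]=?,scc[2]=1,scc[3]=?,scc[4]=?,scc[5]=?,scc[6]=?,scc[7]=?,scc[8]=?)
step 7: low=(low[0]=0,low[1]=1,low[2]=5,low[3]=1,low[4]=1,low[5]=1,low[6]=?,low[7]=3,low[8]=3); scc=(scc[0]=0,scc[1]=?,scc[2]=1,scc[3]=?,scc[4]=?,scc[5]=?,scc[6]=?,scc[7]=?,scc[8]=?)
step 8: low=(low[0]=0,low[1]=1,low[2]=5,low[3]=1,low[4]=1,low[5]=1,low[6]=?,low[7]=3,low[8]=3); scc=(scc[0]=0,scc[1]=2,scc[2]=1,scc[3]=2,scc[4]=2,scc[5]=2,scc[6]=?,scc[7]=2,scc[8]=2)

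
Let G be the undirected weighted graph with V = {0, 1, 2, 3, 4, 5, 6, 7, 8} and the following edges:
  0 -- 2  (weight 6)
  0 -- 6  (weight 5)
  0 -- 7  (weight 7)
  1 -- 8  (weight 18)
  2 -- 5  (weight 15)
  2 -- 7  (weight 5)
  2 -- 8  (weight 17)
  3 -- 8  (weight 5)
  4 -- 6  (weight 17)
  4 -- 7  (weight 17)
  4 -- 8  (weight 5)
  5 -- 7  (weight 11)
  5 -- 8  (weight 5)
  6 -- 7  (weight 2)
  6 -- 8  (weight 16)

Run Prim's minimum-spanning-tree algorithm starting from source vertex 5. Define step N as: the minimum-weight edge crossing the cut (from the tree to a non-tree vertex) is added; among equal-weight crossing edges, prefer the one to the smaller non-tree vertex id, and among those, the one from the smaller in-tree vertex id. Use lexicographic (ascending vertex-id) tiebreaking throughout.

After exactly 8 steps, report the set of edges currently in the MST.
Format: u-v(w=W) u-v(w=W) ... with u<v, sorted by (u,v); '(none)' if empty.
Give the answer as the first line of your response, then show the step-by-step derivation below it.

0-6(w=5) 1-8(w=18) 2-7(w=5) 3-8(w=5) 4-8(w=5) 5-7(w=11) 5-8(w=5) 6-7(w=2)

step 1: add edge 5-8 (w=5); MST = {5-8(w=5)}
step 2: add edge 3-8 (w=5); MST = {3-8(w=5) 5-8(w=5)}
step 3: add edge 4-8 (w=5); MST = {3-8(w=5) 4-8(w=5) 5-8(w=5)}
step 4: add edge 5-7 (w=11); MST = {3-8(w=5) 4-8(w=5) 5-7(w=11) 5-8(w=5)}
step 5: add edge 6-7 (w=2); MST = {3-8(w=5) 4-8(w=5) 5-7(w=11) 5-8(w=5) 6-7(w=2)}
step 6: add edge 0-6 (w=5); MST = {0-6(w=5) 3-8(w=5) 4-8(w=5) 5-7(w=11) 5-8(w=5) 6-7(w=2)}
step 7: add edge 2-7 (w=5); MST = {0-6(w=5) 2-7(w=5) 3-8(w=5) 4-8(w=5) 5-7(w=11) 5-8(w=5) 6-7(w=2)}
step 8: add edge 1-8 (w=18); MST = {0-6(w=5) 1-8(w=18) 2-7(w=5) 3-8(w=5) 4-8(w=5) 5-7(w=11) 5-8(w=5) 6-7(w=2)}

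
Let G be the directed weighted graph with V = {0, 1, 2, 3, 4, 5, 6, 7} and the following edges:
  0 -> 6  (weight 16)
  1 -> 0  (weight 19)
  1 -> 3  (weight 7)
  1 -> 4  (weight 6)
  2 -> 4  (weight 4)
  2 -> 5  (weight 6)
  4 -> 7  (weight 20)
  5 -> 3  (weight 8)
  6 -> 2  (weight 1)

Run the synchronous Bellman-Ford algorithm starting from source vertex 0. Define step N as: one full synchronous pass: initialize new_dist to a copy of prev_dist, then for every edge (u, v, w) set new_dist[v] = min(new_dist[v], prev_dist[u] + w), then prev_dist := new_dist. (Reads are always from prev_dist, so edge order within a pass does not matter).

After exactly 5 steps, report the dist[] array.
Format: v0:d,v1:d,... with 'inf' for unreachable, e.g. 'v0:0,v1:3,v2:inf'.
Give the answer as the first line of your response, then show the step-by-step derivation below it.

v0:0,v1:inf,v2:17,v3:31,v4:21,v5:23,v6:16,v7:41

step 1: dist = v0:0,v1:inf,v2:inf,v3:inf,v4:inf,v5:inf,v6:16,v7:inf
step 2: dist = v0:0,v1:inf,v2:17,v3:inf,v4:inf,v5:inf,v6:16,v7:inf
step 3: dist = v0:0,v1:inf,v2:17,v3:inf,v4:21,v5:23,v6:16,v7:inf
step 4: dist = v0:0,v1:inf,v2:17,v3:31,v4:21,v5:23,v6:16,v7:41
step 5: dist = v0:0,v1:inf,v2:17,v3:31,v4:21,v5:23,v6:16,v7:41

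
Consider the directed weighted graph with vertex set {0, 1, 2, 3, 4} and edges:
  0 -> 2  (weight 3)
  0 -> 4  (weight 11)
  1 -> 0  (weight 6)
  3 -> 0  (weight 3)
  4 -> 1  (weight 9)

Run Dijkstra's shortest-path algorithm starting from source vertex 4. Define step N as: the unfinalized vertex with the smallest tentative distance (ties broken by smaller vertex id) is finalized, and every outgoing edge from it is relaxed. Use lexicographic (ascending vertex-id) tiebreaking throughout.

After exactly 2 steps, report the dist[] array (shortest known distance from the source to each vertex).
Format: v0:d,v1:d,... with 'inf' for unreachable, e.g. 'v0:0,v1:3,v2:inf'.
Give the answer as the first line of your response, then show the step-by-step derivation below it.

v0:15,v1:9,v2:inf,v3:inf,v4:0

step 1: dist = v0:inf,v1:9,v2:inf,v3:inf,v4:0
step 2: dist = v0:15,v1:9,v2:inf,v3:inf,v4:0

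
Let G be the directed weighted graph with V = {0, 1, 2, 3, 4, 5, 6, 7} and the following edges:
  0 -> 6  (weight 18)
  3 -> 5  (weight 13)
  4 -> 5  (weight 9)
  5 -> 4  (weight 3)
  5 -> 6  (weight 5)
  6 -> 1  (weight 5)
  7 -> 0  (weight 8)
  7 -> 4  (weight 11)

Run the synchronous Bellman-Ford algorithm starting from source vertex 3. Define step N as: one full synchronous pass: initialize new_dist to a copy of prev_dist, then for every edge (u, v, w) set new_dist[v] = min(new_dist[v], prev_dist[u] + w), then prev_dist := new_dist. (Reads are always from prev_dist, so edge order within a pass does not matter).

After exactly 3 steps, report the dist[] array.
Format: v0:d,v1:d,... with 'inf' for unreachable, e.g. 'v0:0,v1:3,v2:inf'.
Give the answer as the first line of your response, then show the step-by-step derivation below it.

v0:inf,v1:23,v2:inf,v3:0,v4:16,v5:13,v6:18,v7:inf

step 1: dist = v0:inf,v1:inf,v2:inf,v3:0,v4:inf,v5:13,v6:inf,v7:inf
step 2: dist = v0:inf,v1:inf,v2:inf,v3:0,v4:16,v5:13,v6:18,v7:inf
step 3: dist = v0:inf,v1:23,v2:inf,v3:0,v4:16,v5:13,v6:18,v7:inf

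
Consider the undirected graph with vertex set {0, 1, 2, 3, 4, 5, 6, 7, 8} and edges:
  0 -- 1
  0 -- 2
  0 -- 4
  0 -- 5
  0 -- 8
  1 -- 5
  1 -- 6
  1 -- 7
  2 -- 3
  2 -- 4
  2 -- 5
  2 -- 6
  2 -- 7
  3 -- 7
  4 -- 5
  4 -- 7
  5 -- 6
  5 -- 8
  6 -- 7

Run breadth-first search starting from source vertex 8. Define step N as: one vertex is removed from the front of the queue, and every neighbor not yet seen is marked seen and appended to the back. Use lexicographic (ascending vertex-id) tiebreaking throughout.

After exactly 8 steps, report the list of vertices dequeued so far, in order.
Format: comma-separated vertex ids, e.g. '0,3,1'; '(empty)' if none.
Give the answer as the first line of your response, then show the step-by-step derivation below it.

8,0,5,1,2,4,6,7

step 1: dequeue 8; queue=[0,5]; order=8
step 2: dequeue 0; queue=[5,1,2,4]; order=8,0
step 3: dequeue 5; queue=[1,2,4,6]; order=8,0,5
step 4: dequeue 1; queue=[2,4,6,7]; order=8,0,5,1
step 5: dequeue 2; queue=[4,6,7,3]; order=8,0,5,1,2
step 6: dequeue 4; queue=[6,7,3]; order=8,0,5,1,2,4
step 7: dequeue 6; queue=[7,3]; order=8,0,5,1,2,4,6
step 8: dequeue 7; queue=[3]; order=8,0,5,1,2,4,6,7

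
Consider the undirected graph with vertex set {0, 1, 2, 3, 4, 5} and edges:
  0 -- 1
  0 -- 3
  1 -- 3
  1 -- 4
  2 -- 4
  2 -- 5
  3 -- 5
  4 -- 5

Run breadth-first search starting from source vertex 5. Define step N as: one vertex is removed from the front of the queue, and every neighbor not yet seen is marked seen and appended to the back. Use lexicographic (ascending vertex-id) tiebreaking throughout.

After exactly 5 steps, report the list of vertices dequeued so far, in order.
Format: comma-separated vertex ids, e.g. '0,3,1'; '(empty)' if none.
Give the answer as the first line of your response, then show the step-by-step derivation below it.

5,2,3,4,0

step 1: dequeue 5; queue=[2,3,4]; order=5
step 2: dequeue 2; queue=[3,4]; order=5,2
step 3: dequeue 3; queue=[4,0,1]; order=5,2,3
step 4: dequeue 4; queue=[0,1]; order=5,2,3,4
step 5: dequeue 0; queue=[1]; order=5,2,3,4,0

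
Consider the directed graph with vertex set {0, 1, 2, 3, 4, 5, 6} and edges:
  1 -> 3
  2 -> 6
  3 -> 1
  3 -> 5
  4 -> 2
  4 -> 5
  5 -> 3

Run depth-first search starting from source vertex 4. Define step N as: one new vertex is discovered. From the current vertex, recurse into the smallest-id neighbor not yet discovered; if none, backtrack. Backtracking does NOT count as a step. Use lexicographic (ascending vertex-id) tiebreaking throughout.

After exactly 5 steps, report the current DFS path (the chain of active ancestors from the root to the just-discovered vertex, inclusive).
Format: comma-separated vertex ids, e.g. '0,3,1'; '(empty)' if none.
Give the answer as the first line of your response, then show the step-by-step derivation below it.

4,5,3

step 1: discover 4; path=4; order=4
step 2: discover 2; path=4>2; order=4,2
step 3: discover 6; path=4>2>6; order=4,2,6
step 4: discover 5; path=4>5; order=4,2,6,5
step 5: discover 3; path=4>5>3; order=4,2,6,5,3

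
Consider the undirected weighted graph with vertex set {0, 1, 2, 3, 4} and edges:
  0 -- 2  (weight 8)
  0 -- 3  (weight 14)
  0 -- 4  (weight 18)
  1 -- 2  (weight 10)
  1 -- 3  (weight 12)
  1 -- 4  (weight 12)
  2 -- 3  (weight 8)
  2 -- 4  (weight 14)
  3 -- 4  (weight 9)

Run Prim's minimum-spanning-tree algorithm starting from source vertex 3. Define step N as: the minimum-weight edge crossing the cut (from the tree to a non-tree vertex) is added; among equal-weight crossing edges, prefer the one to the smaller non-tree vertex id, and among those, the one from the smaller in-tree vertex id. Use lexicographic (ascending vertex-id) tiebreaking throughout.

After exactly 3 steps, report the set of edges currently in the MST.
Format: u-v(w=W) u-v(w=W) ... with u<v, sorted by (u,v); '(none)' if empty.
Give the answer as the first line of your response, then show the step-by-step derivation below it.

0-2(w=8) 2-3(w=8) 3-4(w=9)

step 1: add edge 2-3 (w=8); MST = {2-3(w=8)}
step 2: add edge 0-2 (w=8); MST = {0-2(w=8) 2-3(w=8)}
step 3: add edge 3-4 (w=9); MST = {0-2(w=8) 2-3(w=8) 3-4(w=9)}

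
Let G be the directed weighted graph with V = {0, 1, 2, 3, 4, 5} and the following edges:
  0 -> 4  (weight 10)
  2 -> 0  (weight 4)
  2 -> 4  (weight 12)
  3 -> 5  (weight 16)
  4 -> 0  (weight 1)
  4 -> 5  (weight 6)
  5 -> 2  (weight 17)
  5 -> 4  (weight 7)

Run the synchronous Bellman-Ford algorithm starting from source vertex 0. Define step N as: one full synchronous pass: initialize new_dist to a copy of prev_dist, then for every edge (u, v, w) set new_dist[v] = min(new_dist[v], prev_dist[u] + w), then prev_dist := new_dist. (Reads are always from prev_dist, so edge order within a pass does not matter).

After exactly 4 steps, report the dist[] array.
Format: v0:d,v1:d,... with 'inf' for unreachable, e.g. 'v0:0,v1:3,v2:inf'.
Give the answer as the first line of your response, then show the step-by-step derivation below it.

v0:0,v1:inf,v2:33,v3:inf,v4:10,v5:16

step 1: dist = v0:0,v1:inf,v2:inf,v3:inf,v4:10,v5:inf
step 2: dist = v0:0,v1:inf,v2:inf,v3:inf,v4:10,v5:16
step 3: dist = v0:0,v1:inf,v2:33,v3:inf,v4:10,v5:16
step 4: dist = v0:0,v1:inf,v2:33,v3:inf,v4:10,v5:16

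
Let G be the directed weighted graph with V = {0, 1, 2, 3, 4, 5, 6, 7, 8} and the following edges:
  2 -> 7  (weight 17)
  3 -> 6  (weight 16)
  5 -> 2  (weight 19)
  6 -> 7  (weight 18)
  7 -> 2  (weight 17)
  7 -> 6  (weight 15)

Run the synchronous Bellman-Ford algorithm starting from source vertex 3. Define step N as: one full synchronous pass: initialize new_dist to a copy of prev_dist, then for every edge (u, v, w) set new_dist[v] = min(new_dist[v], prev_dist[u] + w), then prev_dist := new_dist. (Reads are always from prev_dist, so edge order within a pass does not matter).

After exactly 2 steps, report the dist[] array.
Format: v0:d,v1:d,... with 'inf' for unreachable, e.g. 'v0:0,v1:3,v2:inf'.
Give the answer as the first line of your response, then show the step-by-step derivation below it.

v0:inf,v1:inf,v2:inf,v3:0,v4:inf,v5:inf,v6:16,v7:34,v8:inf

step 1: dist = v0:inf,v1:inf,v2:inf,v3:0,v4:inf,v5:inf,v6:16,v7:inf,v8:inf
step 2: dist = v0:inf,v1:inf,v2:inf,v3:0,v4:inf,v5:inf,v6:16,v7:34,v8:inf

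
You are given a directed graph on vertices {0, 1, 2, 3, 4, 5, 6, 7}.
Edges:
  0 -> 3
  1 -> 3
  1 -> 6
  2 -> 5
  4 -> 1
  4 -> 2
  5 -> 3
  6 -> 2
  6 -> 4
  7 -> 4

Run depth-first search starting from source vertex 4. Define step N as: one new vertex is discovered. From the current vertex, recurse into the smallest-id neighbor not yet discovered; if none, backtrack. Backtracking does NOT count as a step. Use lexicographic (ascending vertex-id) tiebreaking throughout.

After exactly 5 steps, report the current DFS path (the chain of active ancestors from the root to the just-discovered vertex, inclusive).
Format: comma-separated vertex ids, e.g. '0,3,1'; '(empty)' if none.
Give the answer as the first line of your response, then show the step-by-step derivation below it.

4,1,6,2

step 1: discover 4; path=4; order=4
step 2: discover 1; path=4>1; order=4,1
step 3: discover 3; path=4>1>3; order=4,1,3
step 4: discover 6; path=4>1>6; order=4,1,3,6
step 5: discover 2; path=4>1>6>2; order=4,1,3,6,2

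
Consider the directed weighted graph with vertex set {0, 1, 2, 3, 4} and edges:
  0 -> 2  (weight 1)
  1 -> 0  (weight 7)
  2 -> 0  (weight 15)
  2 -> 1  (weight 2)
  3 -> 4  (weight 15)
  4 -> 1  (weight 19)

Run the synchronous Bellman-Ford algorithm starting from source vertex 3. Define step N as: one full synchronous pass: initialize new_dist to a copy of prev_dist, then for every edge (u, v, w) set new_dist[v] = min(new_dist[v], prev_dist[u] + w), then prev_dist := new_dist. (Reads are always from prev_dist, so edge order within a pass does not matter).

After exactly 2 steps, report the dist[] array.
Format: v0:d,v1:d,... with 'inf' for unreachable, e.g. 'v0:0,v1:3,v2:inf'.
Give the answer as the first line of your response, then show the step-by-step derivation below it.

v0:inf,v1:34,v2:inf,v3:0,v4:15

step 1: dist = v0:inf,v1:inf,v2:inf,v3:0,v4:15
step 2: dist = v0:inf,v1:34,v2:inf,v3:0,v4:15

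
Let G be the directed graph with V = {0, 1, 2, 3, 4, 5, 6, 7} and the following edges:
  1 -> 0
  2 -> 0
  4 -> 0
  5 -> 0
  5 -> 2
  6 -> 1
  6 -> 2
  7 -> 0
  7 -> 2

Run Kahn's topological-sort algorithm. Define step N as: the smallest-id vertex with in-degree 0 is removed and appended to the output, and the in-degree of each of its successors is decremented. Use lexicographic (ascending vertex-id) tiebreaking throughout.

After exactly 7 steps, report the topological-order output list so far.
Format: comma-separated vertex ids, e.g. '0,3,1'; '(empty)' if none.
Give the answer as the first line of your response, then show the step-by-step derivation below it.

3,4,5,6,1,7,2

step 1: output 3; order=[3]; indeg=(5,1,3,0,0,0,0,0)
step 2: output 4; order=[3,4]; indeg=(4,1,3,0,0,0,0,0)
step 3: output 5; order=[3,4,5]; indeg=(3,1,2,0,0,0,0,0)
step 4: output 6; order=[3,4,5,6]; indeg=(3,0,1,0,0,0,0,0)
step 5: output 1; order=[3,4,5,6,1]; indeg=(2,0,1,0,0,0,0,0)
step 6: output 7; order=[3,4,5,6,1,7]; indeg=(1,0,0,0,0,0,0,0)
step 7: output 2; order=[3,4,5,6,1,7,2]; indeg=(0,0,0,0,0,0,0,0)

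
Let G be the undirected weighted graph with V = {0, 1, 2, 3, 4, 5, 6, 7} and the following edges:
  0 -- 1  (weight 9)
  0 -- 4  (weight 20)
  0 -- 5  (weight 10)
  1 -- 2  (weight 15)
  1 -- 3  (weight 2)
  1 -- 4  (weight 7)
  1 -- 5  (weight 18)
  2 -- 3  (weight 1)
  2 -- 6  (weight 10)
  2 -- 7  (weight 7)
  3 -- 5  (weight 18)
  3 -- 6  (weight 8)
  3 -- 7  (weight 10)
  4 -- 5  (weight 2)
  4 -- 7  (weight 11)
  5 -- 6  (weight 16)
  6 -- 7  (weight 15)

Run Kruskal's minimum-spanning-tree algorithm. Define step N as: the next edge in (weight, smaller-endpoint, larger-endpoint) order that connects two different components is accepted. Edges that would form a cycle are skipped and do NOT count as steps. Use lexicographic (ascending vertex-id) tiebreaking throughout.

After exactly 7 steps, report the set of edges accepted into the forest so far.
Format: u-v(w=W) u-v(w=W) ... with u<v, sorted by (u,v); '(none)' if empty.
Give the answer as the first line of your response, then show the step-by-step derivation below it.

0-1(w=9) 1-3(w=2) 1-4(w=7) 2-3(w=1) 2-7(w=7) 3-6(w=8) 4-5(w=2)

step 1: add edge 2-3 (w=1); MST = {2-3(w=1)}
step 2: add edge 1-3 (w=2); MST = {1-3(w=2) 2-3(w=1)}
step 3: add edge 4-5 (w=2); MST = {1-3(w=2) 2-3(w=1) 4-5(w=2)}
step 4: add edge 1-4 (w=7); MST = {1-3(w=2) 1-4(w=7) 2-3(w=1) 4-5(w=2)}
step 5: add edge 2-7 (w=7); MST = {1-3(w=2) 1-4(w=7) 2-3(w=1) 2-7(w=7) 4-5(w=2)}
step 6: add edge 3-6 (w=8); MST = {1-3(w=2) 1-4(w=7) 2-3(w=1) 2-7(w=7) 3-6(w=8) 4-5(w=2)}
step 7: add edge 0-1 (w=9); MST = {0-1(w=9) 1-3(w=2) 1-4(w=7) 2-3(w=1) 2-7(w=7) 3-6(w=8) 4-5(w=2)}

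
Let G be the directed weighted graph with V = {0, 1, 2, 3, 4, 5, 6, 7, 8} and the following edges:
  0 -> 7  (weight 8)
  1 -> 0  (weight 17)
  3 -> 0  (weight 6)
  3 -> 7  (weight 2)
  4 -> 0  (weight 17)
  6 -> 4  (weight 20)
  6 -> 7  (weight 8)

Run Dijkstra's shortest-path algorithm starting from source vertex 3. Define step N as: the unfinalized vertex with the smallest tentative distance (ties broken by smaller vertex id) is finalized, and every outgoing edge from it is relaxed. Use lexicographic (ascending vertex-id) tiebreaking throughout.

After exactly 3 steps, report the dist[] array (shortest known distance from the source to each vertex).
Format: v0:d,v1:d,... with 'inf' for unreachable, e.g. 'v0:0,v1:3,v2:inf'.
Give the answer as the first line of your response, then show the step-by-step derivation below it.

v0:6,v1:inf,v2:inf,v3:0,v4:inf,v5:inf,v6:inf,v7:2,v8:inf

step 1: dist = v0:6,v1:inf,v2:inf,v3:0,v4:inf,v5:inf,v6:inf,v7:2,v8:inf
step 2: dist = v0:6,v1:inf,v2:inf,v3:0,v4:inf,v5:inf,v6:inf,v7:2,v8:inf
step 3: dist = v0:6,v1:inf,v2:inf,v3:0,v4:inf,v5:inf,v6:inf,v7:2,v8:inf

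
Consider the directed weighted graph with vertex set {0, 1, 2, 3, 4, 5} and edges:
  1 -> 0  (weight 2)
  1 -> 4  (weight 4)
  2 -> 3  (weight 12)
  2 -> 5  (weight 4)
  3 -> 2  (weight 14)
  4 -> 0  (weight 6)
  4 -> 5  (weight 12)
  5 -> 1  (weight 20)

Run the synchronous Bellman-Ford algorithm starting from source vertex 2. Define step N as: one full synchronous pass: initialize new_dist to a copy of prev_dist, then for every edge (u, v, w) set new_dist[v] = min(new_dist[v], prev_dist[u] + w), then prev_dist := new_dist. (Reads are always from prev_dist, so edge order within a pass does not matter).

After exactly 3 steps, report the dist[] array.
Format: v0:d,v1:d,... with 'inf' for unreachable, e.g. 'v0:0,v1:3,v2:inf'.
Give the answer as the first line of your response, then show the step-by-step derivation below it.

v0:26,v1:24,v2:0,v3:12,v4:28,v5:4

step 1: dist = v0:inf,v1:inf,v2:0,v3:12,v4:inf,v5:4
step 2: dist = v0:inf,v1:24,v2:0,v3:12,v4:inf,v5:4
step 3: dist = v0:26,v1:24,v2:0,v3:12,v4:28,v5:4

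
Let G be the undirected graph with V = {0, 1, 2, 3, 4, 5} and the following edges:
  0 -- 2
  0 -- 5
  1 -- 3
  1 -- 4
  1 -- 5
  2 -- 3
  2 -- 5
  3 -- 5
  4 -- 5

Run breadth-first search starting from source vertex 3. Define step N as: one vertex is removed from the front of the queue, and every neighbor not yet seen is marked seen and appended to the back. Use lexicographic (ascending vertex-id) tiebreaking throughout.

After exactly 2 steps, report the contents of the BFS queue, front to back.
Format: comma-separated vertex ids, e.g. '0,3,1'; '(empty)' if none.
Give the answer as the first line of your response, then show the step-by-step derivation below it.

2,5,4

step 1: dequeue 3; queue=[1,2,5]; order=3
step 2: dequeue 1; queue=[2,5,4]; order=3,1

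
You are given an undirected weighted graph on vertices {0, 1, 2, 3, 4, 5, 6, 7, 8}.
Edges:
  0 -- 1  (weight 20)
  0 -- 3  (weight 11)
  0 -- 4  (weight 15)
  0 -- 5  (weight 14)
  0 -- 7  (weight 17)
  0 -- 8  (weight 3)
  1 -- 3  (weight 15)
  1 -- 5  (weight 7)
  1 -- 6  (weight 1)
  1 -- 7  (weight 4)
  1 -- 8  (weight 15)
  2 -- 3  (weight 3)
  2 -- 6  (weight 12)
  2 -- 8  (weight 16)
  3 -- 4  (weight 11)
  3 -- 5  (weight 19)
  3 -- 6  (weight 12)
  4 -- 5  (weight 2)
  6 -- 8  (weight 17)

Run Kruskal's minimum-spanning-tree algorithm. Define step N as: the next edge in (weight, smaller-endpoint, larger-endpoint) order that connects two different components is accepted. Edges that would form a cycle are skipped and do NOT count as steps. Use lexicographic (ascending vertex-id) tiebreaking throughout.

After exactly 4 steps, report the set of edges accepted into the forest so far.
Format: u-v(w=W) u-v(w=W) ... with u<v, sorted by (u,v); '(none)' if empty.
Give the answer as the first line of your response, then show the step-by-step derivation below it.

0-8(w=3) 1-6(w=1) 2-3(w=3) 4-5(w=2)

step 1: add edge 1-6 (w=1); MST = {1-6(w=1)}
step 2: add edge 4-5 (w=2); MST = {1-6(w=1) 4-5(w=2)}
step 3: add edge 0-8 (w=3); MST = {0-8(w=3) 1-6(w=1) 4-5(w=2)}
step 4: add edge 2-3 (w=3); MST = {0-8(w=3) 1-6(w=1) 2-3(w=3) 4-5(w=2)}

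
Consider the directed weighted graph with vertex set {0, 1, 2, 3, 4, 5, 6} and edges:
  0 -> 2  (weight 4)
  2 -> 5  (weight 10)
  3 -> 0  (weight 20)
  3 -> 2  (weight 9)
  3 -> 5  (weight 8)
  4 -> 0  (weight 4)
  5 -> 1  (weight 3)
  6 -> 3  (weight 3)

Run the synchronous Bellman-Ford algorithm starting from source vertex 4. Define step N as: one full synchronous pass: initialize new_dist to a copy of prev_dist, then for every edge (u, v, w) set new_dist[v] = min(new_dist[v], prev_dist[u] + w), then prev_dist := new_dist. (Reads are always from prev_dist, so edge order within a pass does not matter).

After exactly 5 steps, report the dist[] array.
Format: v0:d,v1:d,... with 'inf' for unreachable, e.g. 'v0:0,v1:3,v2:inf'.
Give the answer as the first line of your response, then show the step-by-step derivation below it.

v0:4,v1:21,v2:8,v3:inf,v4:0,v5:18,v6:inf

step 1: dist = v0:4,v1:inf,v2:inf,v3:inf,v4:0,v5:inf,v6:inf
step 2: dist = v0:4,v1:inf,v2:8,v3:inf,v4:0,v5:inf,v6:inf
step 3: dist = v0:4,v1:inf,v2:8,v3:inf,v4:0,v5:18,v6:inf
step 4: dist = v0:4,v1:21,v2:8,v3:inf,v4:0,v5:18,v6:inf
step 5: dist = v0:4,v1:21,v2:8,v3:inf,v4:0,v5:18,v6:inf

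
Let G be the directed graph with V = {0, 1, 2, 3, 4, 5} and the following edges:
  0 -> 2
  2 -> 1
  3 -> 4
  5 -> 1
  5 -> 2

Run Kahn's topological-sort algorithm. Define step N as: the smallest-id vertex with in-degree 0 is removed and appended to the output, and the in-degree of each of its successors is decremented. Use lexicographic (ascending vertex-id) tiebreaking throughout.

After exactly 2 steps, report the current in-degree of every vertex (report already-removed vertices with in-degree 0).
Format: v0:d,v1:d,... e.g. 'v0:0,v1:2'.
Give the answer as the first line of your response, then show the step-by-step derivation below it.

v0:0,v1:2,v2:1,v3:0,v4:0,v5:0

step 1: output 0; order=[0]; indeg=(0,2,1,0,1,0)
step 2: output 3; order=[0,3]; indeg=(0,2,1,0,0,0)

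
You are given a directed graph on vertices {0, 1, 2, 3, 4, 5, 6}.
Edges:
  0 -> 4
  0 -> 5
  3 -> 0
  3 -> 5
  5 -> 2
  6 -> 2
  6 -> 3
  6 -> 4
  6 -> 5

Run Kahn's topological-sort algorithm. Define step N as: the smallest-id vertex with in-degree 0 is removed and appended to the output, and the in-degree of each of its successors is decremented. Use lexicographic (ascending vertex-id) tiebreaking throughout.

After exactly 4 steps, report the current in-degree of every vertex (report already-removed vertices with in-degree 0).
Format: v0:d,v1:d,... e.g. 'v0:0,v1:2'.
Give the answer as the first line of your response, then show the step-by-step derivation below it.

v0:0,v1:0,v2:1,v3:0,v4:0,v5:0,v6:0

step 1: output 1; order=[1]; indeg=(1,0,2,1,2,3,0)
step 2: output 6; order=[1,6]; indeg=(1,0,1,0,1,2,0)
step 3: output 3; order=[1,6,3]; indeg=(0,0,1,0,1,1,0)
step 4: output 0; order=[1,6,3,0]; indeg=(0,0,1,0,0,0,0)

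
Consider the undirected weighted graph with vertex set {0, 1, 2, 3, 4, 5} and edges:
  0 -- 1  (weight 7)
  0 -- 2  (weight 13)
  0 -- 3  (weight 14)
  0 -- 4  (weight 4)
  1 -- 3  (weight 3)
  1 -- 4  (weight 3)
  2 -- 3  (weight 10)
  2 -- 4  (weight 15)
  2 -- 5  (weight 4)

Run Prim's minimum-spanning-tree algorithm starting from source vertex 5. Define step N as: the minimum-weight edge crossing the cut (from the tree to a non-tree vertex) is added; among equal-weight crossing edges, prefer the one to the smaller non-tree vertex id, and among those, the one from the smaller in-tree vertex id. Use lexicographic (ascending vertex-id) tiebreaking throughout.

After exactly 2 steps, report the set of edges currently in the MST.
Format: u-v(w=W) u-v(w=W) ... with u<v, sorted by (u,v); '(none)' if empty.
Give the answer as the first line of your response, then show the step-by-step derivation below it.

2-3(w=10) 2-5(w=4)

step 1: add edge 2-5 (w=4); MST = {2-5(w=4)}
step 2: add edge 2-3 (w=10); MST = {2-3(w=10) 2-5(w=4)}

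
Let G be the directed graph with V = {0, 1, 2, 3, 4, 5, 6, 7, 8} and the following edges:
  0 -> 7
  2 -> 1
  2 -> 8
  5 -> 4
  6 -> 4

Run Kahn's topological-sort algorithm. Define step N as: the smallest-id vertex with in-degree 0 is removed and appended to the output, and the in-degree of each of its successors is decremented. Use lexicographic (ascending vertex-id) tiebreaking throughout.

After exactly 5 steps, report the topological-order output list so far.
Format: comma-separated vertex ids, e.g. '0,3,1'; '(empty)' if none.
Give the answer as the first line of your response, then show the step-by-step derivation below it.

0,2,1,3,5

step 1: output 0; order=[0]; indeg=(0,1,0,0,2,0,0,0,1)
step 2: output 2; order=[0,2]; indeg=(0,0,0,0,2,0,0,0,0)
step 3: output 1; order=[0,2,1]; indeg=(0,0,0,0,2,0,0,0,0)
step 4: output 3; order=[0,2,1,3]; indeg=(0,0,0,0,2,0,0,0,0)
step 5: output 5; order=[0,2,1,3,5]; indeg=(0,0,0,0,1,0,0,0,0)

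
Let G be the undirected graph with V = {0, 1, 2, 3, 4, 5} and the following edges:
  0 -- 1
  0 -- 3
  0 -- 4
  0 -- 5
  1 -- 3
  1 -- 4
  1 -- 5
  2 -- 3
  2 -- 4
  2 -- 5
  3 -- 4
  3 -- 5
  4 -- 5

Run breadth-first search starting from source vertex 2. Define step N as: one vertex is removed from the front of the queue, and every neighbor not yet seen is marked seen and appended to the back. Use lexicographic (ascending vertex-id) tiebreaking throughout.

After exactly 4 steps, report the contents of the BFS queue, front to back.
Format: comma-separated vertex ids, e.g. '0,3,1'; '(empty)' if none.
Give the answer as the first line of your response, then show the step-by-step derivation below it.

0,1

step 1: dequeue 2; queue=[3,4,5]; order=2
step 2: dequeue 3; queue=[4,5,0,1]; order=2,3
step 3: dequeue 4; queue=[5,0,1]; order=2,3,4
step 4: dequeue 5; queue=[0,1]; order=2,3,4,5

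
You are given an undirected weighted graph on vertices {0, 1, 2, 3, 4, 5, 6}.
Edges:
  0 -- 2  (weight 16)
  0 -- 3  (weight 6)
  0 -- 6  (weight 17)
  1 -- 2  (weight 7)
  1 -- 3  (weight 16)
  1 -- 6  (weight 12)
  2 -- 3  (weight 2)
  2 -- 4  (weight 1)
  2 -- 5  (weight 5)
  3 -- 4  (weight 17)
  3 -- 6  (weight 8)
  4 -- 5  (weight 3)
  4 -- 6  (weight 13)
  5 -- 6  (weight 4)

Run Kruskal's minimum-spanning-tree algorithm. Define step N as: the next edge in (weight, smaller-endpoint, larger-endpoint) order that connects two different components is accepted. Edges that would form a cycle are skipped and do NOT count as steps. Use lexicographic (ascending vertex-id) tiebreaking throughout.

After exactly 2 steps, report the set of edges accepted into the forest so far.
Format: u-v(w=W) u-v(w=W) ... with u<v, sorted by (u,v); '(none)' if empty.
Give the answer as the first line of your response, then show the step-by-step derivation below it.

2-3(w=2) 2-4(w=1)

step 1: add edge 2-4 (w=1); MST = {2-4(w=1)}
step 2: add edge 2-3 (w=2); MST = {2-3(w=2) 2-4(w=1)}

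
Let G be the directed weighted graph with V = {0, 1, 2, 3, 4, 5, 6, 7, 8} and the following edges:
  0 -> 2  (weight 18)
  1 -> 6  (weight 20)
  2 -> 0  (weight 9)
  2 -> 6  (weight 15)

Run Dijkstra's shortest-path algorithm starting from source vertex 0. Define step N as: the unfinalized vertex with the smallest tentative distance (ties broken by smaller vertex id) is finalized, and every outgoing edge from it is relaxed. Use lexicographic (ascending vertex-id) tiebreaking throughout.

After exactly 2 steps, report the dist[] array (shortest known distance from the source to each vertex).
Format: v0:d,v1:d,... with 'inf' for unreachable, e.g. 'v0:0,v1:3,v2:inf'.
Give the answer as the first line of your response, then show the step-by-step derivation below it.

v0:0,v1:inf,v2:18,v3:inf,v4:inf,v5:inf,v6:33,v7:inf,v8:inf

step 1: dist = v0:0,v1:inf,v2:18,v3:inf,v4:inf,v5:inf,v6:inf,v7:inf,v8:inf
step 2: dist = v0:0,v1:inf,v2:18,v3:inf,v4:inf,v5:inf,v6:33,v7:inf,v8:inf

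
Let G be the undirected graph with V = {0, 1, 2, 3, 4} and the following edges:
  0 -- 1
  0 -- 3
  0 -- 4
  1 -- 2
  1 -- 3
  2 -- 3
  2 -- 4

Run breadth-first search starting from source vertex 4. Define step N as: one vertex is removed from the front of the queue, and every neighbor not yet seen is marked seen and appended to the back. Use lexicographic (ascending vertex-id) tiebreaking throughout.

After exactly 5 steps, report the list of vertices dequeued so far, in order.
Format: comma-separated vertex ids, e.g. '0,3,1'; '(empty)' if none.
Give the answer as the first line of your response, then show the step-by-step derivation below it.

4,0,2,1,3

step 1: dequeue 4; queue=[0,2]; order=4
step 2: dequeue 0; queue=[2,1,3]; order=4,0
step 3: dequeue 2; queue=[1,3]; order=4,0,2
step 4: dequeue 1; queue=[3]; order=4,0,2,1
step 5: dequeue 3; queue=[(empty)]; order=4,0,2,1,3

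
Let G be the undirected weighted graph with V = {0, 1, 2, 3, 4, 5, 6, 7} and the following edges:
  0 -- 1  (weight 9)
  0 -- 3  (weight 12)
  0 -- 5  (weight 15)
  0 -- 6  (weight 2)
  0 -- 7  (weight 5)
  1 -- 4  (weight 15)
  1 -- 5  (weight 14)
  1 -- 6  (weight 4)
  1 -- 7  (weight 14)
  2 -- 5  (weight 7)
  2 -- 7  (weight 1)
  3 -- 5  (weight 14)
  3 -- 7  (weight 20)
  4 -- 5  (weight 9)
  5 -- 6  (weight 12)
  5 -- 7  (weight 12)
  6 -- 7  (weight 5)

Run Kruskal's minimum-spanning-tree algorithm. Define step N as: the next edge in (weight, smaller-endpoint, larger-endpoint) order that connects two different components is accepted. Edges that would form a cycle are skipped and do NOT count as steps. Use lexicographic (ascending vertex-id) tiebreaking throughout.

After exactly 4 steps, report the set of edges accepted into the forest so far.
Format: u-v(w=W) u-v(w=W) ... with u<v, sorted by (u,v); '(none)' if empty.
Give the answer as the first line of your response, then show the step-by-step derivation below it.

0-6(w=2) 0-7(w=5) 1-6(w=4) 2-7(w=1)

step 1: add edge 2-7 (w=1); MST = {2-7(w=1)}
step 2: add edge 0-6 (w=2); MST = {0-6(w=2) 2-7(w=1)}
step 3: add edge 1-6 (w=4); MST = {0-6(w=2) 1-6(w=4) 2-7(w=1)}
step 4: add edge 0-7 (w=5); MST = {0-6(w=2) 0-7(w=5) 1-6(w=4) 2-7(w=1)}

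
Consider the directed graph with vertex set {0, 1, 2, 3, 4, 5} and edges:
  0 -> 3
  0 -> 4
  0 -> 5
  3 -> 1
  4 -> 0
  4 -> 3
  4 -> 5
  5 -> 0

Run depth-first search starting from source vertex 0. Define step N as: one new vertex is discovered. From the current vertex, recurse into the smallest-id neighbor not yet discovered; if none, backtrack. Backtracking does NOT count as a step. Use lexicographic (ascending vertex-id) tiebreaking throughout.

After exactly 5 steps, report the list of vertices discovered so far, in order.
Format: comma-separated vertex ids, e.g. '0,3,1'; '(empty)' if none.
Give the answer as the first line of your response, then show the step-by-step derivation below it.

0,3,1,4,5

step 1: discover 0; path=0; order=0
step 2: discover 3; path=0>3; order=0,3
step 3: discover 1; path=0>3>1; order=0,3,1
step 4: discover 4; path=0>4; order=0,3,1,4
step 5: discover 5; path=0>4>5; order=0,3,1,4,5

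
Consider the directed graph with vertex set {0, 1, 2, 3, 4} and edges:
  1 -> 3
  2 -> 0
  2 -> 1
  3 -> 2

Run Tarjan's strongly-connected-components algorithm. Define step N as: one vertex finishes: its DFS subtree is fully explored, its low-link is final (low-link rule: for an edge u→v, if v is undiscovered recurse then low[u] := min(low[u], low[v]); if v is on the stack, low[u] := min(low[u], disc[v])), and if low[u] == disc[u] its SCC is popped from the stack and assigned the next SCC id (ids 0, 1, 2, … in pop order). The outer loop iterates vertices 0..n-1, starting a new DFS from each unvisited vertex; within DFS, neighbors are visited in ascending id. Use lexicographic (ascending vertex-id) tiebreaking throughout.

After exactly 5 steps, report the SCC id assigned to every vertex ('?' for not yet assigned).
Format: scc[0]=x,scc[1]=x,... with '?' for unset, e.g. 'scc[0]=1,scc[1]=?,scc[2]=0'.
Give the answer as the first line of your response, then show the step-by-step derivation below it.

scc[0]=0,scc[1]=1,scc[2]=1,scc[3]=1,scc[4]=2

step 1: low=(low[0]=0,low[1]=?,low[2]=?,low[3]=?,low[4]=?); scc=(scc[0]=0,scc[1]=?,scc[2]=?,scc[3]=?,scc[4]=?)
step 2: low=(low[0]=0,low[1]=1,low[2]=1,low[3]=2,low[4]=?); scc=(scc[0]=0,scc[1]=?,scc[2]=?,scc[3]=?,scc[4]=?)
step 3: low=(low[0]=0,low[1]=1,low[2]=1,low[3]=1,low[4]=?); scc=(scc[0]=0,scc[1]=?,scc[2]=?,scc[3]=?,scc[4]=?)
step 4: low=(low[0]=0,low[1]=1,low[2]=1,low[3]=1,low[4]=?); scc=(scc[0]=0,scc[1]=1,scc[2]=1,scc[3]=1,scc[4]=?)
step 5: low=(low[0]=0,low[1]=1,low[2]=1,low[3]=1,low[4]=4); scc=(scc[0]=0,scc[1]=1,scc[2]=1,scc[3]=1,scc[4]=2)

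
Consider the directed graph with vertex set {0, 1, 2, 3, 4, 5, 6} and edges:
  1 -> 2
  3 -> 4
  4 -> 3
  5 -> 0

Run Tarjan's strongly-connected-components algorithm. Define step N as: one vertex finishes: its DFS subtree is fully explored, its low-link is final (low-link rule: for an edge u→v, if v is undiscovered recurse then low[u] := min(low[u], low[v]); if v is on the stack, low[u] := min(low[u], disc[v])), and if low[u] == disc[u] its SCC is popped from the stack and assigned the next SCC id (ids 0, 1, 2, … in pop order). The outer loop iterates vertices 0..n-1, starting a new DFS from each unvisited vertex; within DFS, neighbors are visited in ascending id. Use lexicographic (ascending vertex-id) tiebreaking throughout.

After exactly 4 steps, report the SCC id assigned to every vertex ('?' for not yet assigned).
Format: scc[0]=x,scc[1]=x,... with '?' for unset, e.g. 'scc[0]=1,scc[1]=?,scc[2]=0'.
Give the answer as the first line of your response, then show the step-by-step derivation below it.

scc[0]=0,scc[1]=2,scc[2]=1,scc[3]=?,scc[4]=?,scc[5]=?,scc[6]=?

step 1: low=(low[0]=0,low[1]=?,low[2]=?,low[3]=?,low[4]=?,low[5]=?,low[6]=?); scc=(scc[0]=0,scc[1]=?,scc[2]=?,scc[3]=?,scc[4]=?,scc[5]=?,scc[6]=?)
step 2: low=(low[0]=0,low[1]=1,low[2]=2,low[3]=?,low[4]=?,low[5]=?,low[6]=?); scc=(scc[0]=0,scc[1]=?,scc[2]=1,scc[3]=?,scc[4]=?,scc[5]=?,scc[6]=?)
step 3: low=(low[0]=0,low[1]=1,low[2]=2,low[3]=?,low[4]=?,low[5]=?,low[6]=?); scc=(scc[0]=0,scc[1]=2,scc[2]=1,scc[3]=?,scc[4]=?,scc[5]=?,scc[6]=?)
step 4: low=(low[0]=0,low[1]=1,low[2]=2,low[3]=3,low[4]=3,low[5]=?,low[6]=?); scc=(scc[0]=0,scc[1]=2,scc[2]=1,scc[3]=?,scc[4]=?,scc[5]=?,scc[6]=?)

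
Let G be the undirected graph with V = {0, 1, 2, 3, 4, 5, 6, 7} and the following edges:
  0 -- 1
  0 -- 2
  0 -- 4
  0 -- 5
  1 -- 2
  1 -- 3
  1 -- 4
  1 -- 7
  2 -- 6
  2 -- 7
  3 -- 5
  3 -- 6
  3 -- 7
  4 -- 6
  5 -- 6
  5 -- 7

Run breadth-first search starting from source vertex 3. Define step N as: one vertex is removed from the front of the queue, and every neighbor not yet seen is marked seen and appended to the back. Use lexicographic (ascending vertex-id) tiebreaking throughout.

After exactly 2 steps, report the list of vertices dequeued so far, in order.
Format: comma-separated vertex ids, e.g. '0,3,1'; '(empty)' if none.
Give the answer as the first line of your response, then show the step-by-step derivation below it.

3,1

step 1: dequeue 3; queue=[1,5,6,7]; order=3
step 2: dequeue 1; queue=[5,6,7,0,2,4]; order=3,1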